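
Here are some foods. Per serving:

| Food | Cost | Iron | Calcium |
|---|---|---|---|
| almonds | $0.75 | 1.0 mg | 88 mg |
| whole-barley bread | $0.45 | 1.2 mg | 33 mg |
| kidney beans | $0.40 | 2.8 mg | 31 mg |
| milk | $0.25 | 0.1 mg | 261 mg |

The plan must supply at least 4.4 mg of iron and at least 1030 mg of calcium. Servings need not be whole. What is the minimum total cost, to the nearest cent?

$1.52

The cheapest plan sits at a corner of the feasible region — with two constraints it uses at most two foods.
almonds only: max(4.4/1.0, 1030/88) = 11.7 servings → $8.78.
whole-barley bread only: max(4.4/1.2, 1030/33) = 31.21 servings → $14.05.
kidney beans only: max(4.4/2.8, 1030/31) = 33.23 servings → $13.29.
milk only: max(4.4/0.1, 1030/261) = 44 servings → $11.00.
almonds + whole-barley bread with both targets exact would need a negative amount; discard.
almonds + kidney beans with both targets exact would need a negative amount; discard.
almonds + milk with both tight: 4.145 servings and 2.549 servings → $3.75.
whole-barley bread + kidney beans: intersection lies outside the first quadrant.
whole-barley bread + milk with both tight: 3.373 servings and 3.52 servings → $2.40.
kidney beans + milk with both tight: 1.437 servings and 3.776 servings → $1.52.
The minimum over all feasible corners is $1.52.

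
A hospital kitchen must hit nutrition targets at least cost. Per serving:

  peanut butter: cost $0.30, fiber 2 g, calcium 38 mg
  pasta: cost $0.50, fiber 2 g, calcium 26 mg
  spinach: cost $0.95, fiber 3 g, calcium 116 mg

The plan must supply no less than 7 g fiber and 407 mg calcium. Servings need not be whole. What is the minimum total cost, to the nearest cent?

A basic optimal solution has at most two foods positive. Try each food alone and each pair with both targets met exactly.
peanut butter only: max(7/2, 407/38) = 10.71 servings → $3.21.
pasta only: max(7/2, 407/26) = 15.65 servings → $7.83.
spinach only: max(7/3, 407/116) = 3.509 servings → $3.33.
peanut butter + pasta: the both-tight solution has a negative serving — not a feasible corner.
peanut butter + spinach with both targets exact would need a negative amount; discard.
pasta + spinach: intersection lies outside the first quadrant.
Cheapest feasible corner: $3.21.

$3.21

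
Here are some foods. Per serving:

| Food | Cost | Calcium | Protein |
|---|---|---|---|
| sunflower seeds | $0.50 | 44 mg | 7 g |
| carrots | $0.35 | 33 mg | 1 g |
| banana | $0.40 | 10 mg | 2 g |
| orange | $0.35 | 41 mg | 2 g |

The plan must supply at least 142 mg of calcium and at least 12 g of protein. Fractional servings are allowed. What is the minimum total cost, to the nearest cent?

$1.34

A basic optimal solution has at most two foods positive. Try each food alone and each pair with both targets met exactly.
sunflower seeds only: max(142/44, 12/7) = 3.227 servings → $1.61.
carrots only: max(142/33, 12/1) = 12 servings → $4.20.
banana only: max(142/10, 12/2) = 14.2 servings → $5.68.
orange only: max(142/41, 12/2) = 6 servings → $2.10.
sunflower seeds + carrots with both tight: 1.358 servings and 2.492 servings → $1.55.
sunflower seeds + banana with both targets exact would need a negative amount; discard.
sunflower seeds + orange with both tight: 1.045 servings and 2.342 servings → $1.34.
carrots + banana with both tight: 2.929 servings and 4.536 servings → $2.84.
carrots + orange with both targets exact would need a negative amount; discard.
banana + orange with both tight: 3.355 servings and 2.645 servings → $2.27.
Cheapest feasible corner: $1.34.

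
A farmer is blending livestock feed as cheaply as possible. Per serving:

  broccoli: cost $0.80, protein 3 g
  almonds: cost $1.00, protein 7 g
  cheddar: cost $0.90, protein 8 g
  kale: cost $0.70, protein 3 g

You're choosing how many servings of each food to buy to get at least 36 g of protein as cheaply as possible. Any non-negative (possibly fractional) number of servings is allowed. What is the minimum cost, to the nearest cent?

Cost per g of protein: cheddar $0.1125, almonds $0.1429, kale $0.2333, broccoli $0.2667.
With no serving limits, use only cheddar: 36 g / 8 g = 4.5 servings × $0.90 = $4.05.

$4.05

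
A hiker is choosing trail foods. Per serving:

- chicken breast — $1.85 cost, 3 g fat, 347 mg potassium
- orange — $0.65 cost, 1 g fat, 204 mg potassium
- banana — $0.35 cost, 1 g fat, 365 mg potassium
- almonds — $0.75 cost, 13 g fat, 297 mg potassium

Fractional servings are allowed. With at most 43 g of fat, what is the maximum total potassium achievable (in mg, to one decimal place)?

Potassium per g fat: banana 365, orange 204, chicken breast 115.7, almonds 22.85.
With no serving limits, spend the whole fat allowance on banana: 43 g / 1 g × 365 mg = 15695.0 mg.

15695.0 mg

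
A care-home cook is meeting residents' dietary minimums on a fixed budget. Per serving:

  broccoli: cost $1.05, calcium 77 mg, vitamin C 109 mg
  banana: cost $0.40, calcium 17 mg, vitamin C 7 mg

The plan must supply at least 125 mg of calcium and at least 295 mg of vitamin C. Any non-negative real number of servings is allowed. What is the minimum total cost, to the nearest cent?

$2.84

The cheapest plan sits at a corner of the feasible region — with two constraints it uses at most two foods.
broccoli only: max(125/77, 295/109) = 2.706 servings → $2.84.
banana only: max(125/17, 295/7) = 42.14 servings → $16.86.
broccoli + banana with both targets exact would need a negative amount; discard.
The minimum over all feasible corners is $2.84.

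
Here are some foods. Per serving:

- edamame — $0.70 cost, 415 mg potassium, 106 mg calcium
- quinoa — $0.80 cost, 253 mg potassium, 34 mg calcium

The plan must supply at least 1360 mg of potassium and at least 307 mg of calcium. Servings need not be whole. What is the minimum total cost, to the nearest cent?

$2.29

Minimising a linear cost over {potassium ≥ 1360, calcium ≥ 307, servings ≥ 0} — the optimum is at a vertex, using one or two foods.
edamame only: max(1360/415, 307/106) = 3.277 servings → $2.29.
quinoa only: max(1360/253, 307/34) = 9.029 servings → $7.22.
edamame + quinoa with both tight: 2.473 servings and 1.318 servings → $2.79.
The minimum over all feasible corners is $2.29.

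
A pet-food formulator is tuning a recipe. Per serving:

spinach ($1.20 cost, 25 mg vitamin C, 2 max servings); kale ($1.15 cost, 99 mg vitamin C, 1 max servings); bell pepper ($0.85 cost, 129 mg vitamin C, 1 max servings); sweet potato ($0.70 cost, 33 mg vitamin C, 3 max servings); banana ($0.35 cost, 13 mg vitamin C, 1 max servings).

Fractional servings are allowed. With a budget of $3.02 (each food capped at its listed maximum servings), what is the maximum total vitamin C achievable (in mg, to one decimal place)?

Vitamin C per dollar: bell pepper 151.8, kale 86.09, sweet potato 47.14, banana 37.14, spinach 20.83.
Take 1 serving of bell pepper: spends $0.85, +129.0 mg vitamin C (running total 129.0 mg).
Take 1 serving of kale: spends $1.15, +99.0 mg vitamin C (running total 228.0 mg).
Take 1.457 servings of sweet potato: spends $1.02, +48.1 mg vitamin C (running total 276.1 mg).
Filling greedily by vitamin C-per-dollar is optimal for one linear limit, giving 276.1 mg.

276.1 mg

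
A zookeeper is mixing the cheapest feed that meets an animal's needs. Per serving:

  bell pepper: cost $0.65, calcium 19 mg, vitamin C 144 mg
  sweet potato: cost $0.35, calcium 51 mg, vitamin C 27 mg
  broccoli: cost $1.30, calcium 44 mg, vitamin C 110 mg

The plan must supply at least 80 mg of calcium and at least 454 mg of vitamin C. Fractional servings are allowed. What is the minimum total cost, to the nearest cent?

The cheapest plan sits at a corner of the feasible region — with two constraints it uses at most two foods.
bell pepper only: max(80/19, 454/144) = 4.211 servings → $2.74.
sweet potato only: max(80/51, 454/27) = 16.81 servings → $5.89.
broccoli only: max(80/44, 454/110) = 4.127 servings → $5.37.
bell pepper + sweet potato with both tight: 3.073 servings and 0.4237 servings → $2.15.
bell pepper + broccoli with both tight: 2.632 servings and 0.6816 servings → $2.60.
sweet potato + broccoli: the both-tight solution has a negative serving — not a feasible corner.
The minimum over all feasible corners is $2.15.

$2.15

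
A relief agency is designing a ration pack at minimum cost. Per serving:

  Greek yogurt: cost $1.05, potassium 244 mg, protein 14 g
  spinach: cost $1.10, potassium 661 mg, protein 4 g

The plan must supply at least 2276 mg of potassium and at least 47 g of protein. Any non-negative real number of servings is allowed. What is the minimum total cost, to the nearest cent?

$5.50

At the optimum either one food covers both requirements or two foods hit both targets exactly; no other combination can be cheaper.
Greek yogurt only: max(2276/244, 47/14) = 9.328 servings → $9.79.
spinach only: max(2276/661, 47/4) = 11.75 servings → $12.93.
Greek yogurt + spinach with both tight: 2.653 servings and 2.464 servings → $5.50.
The minimum over all feasible corners is $5.50.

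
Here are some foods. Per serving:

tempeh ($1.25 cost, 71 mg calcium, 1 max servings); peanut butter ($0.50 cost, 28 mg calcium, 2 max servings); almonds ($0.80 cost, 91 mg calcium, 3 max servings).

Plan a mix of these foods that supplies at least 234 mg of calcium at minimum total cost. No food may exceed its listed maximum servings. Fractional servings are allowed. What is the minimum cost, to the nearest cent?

$2.06

Cost per mg of calcium: almonds $0.0088, tempeh $0.0176, peanut butter $0.0179.
Take 2.571 servings of almonds: +234.0 mg calcium for $2.06 (total $2.06, still need 0.0 mg).
Filling from the cheapest source first is optimal under one linear minimum: $2.06.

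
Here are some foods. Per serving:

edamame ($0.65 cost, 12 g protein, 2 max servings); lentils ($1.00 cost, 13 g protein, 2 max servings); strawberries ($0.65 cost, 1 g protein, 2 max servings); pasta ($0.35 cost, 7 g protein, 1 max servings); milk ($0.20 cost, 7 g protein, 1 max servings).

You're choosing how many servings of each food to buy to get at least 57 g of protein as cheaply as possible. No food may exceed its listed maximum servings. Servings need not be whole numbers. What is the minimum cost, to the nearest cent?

$3.31

Cost per g of protein: milk $0.0286, pasta $0.0500, edamame $0.0542, lentils $0.0769, strawberries $0.6500.
Take 1 serving of milk: +7.0 g protein for $0.20 (total $0.20, still need 50.0 g).
Take 1 serving of pasta: +7.0 g protein for $0.35 (total $0.55, still need 43.0 g).
Take 2 servings of edamame: +24.0 g protein for $1.30 (total $1.85, still need 19.0 g).
Take 1.462 servings of lentils: +19.0 g protein for $1.46 (total $3.31, still need 0.0 g).
Filling from the cheapest source first is optimal under one linear minimum: $3.31.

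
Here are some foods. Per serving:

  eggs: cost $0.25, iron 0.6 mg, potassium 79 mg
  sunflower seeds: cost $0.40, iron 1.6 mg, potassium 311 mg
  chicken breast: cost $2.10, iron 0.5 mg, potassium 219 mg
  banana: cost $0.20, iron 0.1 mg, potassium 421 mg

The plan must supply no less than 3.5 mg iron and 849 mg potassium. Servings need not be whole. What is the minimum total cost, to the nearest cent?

The cheapest plan sits at a corner of the feasible region — with two constraints it uses at most two foods.
eggs only: max(3.5/0.6, 849/79) = 10.75 servings → $2.69.
sunflower seeds only: max(3.5/1.6, 849/311) = 2.73 servings → $1.09.
chicken breast only: max(3.5/0.5, 849/219) = 7 servings → $14.70.
banana only: max(3.5/0.1, 849/421) = 35 servings → $7.00.
eggs + sunflower seeds: intersection lies outside the first quadrant.
eggs + chicken breast with both tight: 3.721 servings and 2.534 servings → $6.25.
eggs + banana with both tight: 5.675 servings and 0.9518 servings → $1.61.
sunflower seeds + chicken breast with both tight: 1.755 servings and 1.385 servings → $3.61.
sunflower seeds + banana with both tight: 2.161 servings and 0.4201 servings → $0.95.
chicken breast + banana: the both-tight solution has a negative serving — not a feasible corner.
So the least-cost plan costs $0.95.

$0.95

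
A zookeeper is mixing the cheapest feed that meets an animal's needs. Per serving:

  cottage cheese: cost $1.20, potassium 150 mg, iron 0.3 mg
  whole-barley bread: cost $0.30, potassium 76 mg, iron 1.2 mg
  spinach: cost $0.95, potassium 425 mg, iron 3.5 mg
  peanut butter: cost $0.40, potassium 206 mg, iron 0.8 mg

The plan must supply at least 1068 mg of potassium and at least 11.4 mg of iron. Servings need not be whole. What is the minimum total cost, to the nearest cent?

$2.98

Check every corner: each single food scaled to meet both minima, and each pair solved so both constraints bind.
cottage cheese only: max(1068/150, 11.4/0.3) = 38 servings → $45.60.
whole-barley bread only: max(1068/76, 11.4/1.2) = 14.05 servings → $4.22.
spinach only: max(1068/425, 11.4/3.5) = 3.257 servings → $3.09.
peanut butter only: max(1068/206, 11.4/0.8) = 14.25 servings → $5.70.
cottage cheese + whole-barley bread with both tight: 2.641 servings and 8.84 servings → $5.82.
cottage cheese + spinach: the both-tight solution has a negative serving — not a feasible corner.
cottage cheese + peanut butter with both targets exact would need a negative amount; discard.
whole-barley bread + spinach with both tight: 4.537 servings and 1.702 servings → $2.98.
whole-barley bread + peanut butter with both tight: 8.015 servings and 2.227 servings → $3.30.
spinach + peanut butter: intersection lies outside the first quadrant.
So the least-cost plan costs $2.98.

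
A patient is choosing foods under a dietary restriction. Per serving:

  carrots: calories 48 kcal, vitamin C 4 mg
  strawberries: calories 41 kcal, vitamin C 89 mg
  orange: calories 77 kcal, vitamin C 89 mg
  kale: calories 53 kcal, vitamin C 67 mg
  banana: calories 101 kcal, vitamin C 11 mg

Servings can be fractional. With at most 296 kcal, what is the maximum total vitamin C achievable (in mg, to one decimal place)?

642.5 mg

Vitamin C per kcal: strawberries 2.171, kale 1.264, orange 1.156, banana 0.1089, carrots 0.08333.
With no serving limits, spend the whole calories allowance on strawberries: 296 kcal / 41 kcal × 89 mg = 642.5 mg.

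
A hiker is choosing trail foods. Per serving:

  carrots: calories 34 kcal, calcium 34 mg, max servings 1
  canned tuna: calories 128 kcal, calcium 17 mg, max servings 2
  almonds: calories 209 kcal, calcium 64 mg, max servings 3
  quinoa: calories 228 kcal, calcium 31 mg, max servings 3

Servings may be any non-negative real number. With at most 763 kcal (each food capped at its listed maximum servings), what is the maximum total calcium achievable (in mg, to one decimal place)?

239.9 mg

Calcium per kcal: carrots 1, almonds 0.3062, quinoa 0.136, canned tuna 0.1328.
Take 1 serving of carrots: uses 34 kcal, +34.0 mg calcium (running total 34.0 mg).
Take 3 servings of almonds: uses 627 kcal, +192.0 mg calcium (running total 226.0 mg).
Take 0.4474 servings of quinoa: uses 102 kcal, +13.9 mg calcium (running total 239.9 mg).
Greedy by best ratio exhausts the calories allowance optimally: 239.9 mg.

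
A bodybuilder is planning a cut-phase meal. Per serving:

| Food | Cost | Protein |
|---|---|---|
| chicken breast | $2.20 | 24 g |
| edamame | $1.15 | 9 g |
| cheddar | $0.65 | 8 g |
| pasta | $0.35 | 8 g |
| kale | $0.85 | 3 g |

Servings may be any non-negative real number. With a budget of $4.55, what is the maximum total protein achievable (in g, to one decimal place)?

Protein per dollar: pasta 22.86, cheddar 12.31, chicken breast 10.91, edamame 7.826, kale 3.529.
With no serving limits, spend the whole cost allowance on pasta: $4.55 / $0.35 × 8 g = 104.0 g.

104.0 g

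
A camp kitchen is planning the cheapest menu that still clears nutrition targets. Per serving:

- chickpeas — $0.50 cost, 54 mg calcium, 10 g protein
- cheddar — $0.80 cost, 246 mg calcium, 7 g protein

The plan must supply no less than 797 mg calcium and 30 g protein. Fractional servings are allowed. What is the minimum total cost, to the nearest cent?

$2.87

Two binding constraints pin down two serving amounts, so the optimal mix uses at most two foods. The candidates are each food alone (scaled to the tighter of calcium/protein) and each pair with both constraints tight.
chickpeas only: max(797/54, 30/10) = 14.76 servings → $7.38.
cheddar only: max(797/246, 30/7) = 4.286 servings → $3.43.
chickpeas + cheddar with both tight: 0.865 servings and 3.05 servings → $2.87.
So the least-cost plan costs $2.87.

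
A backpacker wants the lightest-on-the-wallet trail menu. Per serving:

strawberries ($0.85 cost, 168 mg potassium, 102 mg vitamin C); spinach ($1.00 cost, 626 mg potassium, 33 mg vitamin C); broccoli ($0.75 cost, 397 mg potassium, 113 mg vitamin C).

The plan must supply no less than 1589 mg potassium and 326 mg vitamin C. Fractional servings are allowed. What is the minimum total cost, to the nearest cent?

$2.84

Compare the cost at each extreme point of the feasible region.
strawberries only: max(1589/168, 326/102) = 9.458 servings → $8.04.
spinach only: max(1589/626, 326/33) = 9.879 servings → $9.88.
broccoli only: max(1589/397, 326/113) = 4.003 servings → $3.00.
strawberries + spinach with both tight: 2.601 servings and 1.84 servings → $4.05.
strawberries + broccoli: intersection lies outside the first quadrant.
spinach + broccoli with both tight: 0.8698 servings and 2.631 servings → $2.84.
Cheapest feasible corner: $2.84.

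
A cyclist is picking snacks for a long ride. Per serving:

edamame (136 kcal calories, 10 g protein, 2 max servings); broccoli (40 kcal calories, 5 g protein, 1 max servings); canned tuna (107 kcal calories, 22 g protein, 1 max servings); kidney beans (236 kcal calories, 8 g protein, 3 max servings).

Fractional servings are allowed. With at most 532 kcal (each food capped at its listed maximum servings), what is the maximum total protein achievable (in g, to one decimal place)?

Protein per kcal: canned tuna 0.2056, broccoli 0.125, edamame 0.07353, kidney beans 0.0339.
Take 1 serving of canned tuna: uses 107 kcal, +22.0 g protein (running total 22.0 g).
Take 1 serving of broccoli: uses 40 kcal, +5.0 g protein (running total 27.0 g).
Take 2 servings of edamame: uses 272 kcal, +20.0 g protein (running total 47.0 g).
Take 0.4788 servings of kidney beans: uses 113 kcal, +3.8 g protein (running total 50.8 g).
Filling greedily by protein-per-kcal is optimal for one linear limit, giving 50.8 g.

50.8 g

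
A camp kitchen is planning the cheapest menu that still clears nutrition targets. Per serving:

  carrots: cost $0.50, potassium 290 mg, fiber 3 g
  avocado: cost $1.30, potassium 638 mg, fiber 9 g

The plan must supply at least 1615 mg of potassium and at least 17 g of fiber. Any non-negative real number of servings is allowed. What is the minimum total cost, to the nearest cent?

$2.81

Two binding constraints pin down two serving amounts, so the optimal mix uses at most two foods. The candidates are each food alone (scaled to the tighter of potassium/fiber) and each pair with both constraints tight.
carrots only: max(1615/290, 17/3) = 5.667 servings → $2.83.
avocado only: max(1615/638, 17/9) = 2.531 servings → $3.29.
carrots + avocado with both tight: 5.3 servings and 0.1221 servings → $2.81.
The minimum over all feasible corners is $2.81.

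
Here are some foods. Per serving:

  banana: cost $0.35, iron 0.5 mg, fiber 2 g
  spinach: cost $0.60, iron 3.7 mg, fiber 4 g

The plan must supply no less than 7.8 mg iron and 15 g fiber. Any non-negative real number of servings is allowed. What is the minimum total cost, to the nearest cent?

$2.25

Two binding constraints pin down two serving amounts, so the optimal mix uses at most two foods. The candidates are each food alone (scaled to the tighter of iron/fiber) and each pair with both constraints tight.
banana only: max(7.8/0.5, 15/2) = 15.6 servings → $5.46.
spinach only: max(7.8/3.7, 15/4) = 3.75 servings → $2.25.
banana + spinach with both tight: 4.5 servings and 1.5 servings → $2.48.
The minimum over all feasible corners is $2.25.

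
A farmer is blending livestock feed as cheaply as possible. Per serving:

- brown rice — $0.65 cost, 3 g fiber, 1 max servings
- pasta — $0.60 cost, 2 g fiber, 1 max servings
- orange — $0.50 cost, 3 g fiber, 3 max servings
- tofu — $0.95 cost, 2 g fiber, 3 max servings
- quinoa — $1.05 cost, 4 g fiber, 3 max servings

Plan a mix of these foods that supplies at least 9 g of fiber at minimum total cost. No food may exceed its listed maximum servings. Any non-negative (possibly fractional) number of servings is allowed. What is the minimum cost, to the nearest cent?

Cost per g of fiber: orange $0.1667, brown rice $0.2167, quinoa $0.2625, pasta $0.3000, tofu $0.4750.
Take 3 servings of orange: +9.0 g fiber for $1.50 (total $1.50, still need 0.0 g).
Filling from the cheapest source first is optimal under one linear minimum: $1.50.

$1.50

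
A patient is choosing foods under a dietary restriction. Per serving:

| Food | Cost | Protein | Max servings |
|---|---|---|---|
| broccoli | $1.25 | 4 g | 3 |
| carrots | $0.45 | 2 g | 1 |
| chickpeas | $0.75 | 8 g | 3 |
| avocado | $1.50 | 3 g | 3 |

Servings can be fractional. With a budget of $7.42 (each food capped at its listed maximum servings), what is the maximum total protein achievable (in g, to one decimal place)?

39.9 g

Protein per dollar: chickpeas 10.67, carrots 4.444, broccoli 3.2, avocado 2.
Take 3 servings of chickpeas: spends $2.25, +24.0 g protein (running total 24.0 g).
Take 1 serving of carrots: spends $0.45, +2.0 g protein (running total 26.0 g).
Take 3 servings of broccoli: spends $3.75, +12.0 g protein (running total 38.0 g).
Take 0.6467 servings of avocado: spends $0.97, +1.9 g protein (running total 39.9 g).
Filling greedily by protein-per-dollar is optimal for one linear limit, giving 39.9 g.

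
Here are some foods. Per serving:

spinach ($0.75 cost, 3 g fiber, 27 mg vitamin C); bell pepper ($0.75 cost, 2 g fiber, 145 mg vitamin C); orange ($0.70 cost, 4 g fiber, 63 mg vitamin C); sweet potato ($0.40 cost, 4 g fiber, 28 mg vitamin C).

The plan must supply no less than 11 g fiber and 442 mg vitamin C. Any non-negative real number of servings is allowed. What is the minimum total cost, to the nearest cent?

For a min-cost LP with two ≥-constraints, a basic feasible solution has at most two positive variables.
spinach only: max(11/3, 442/27) = 16.37 servings → $12.28.
bell pepper only: max(11/2, 442/145) = 5.5 servings → $4.12.
orange only: max(11/4, 442/63) = 7.016 servings → $4.91.
sweet potato only: max(11/4, 442/28) = 15.79 servings → $6.31.
spinach + bell pepper with both tight: 1.866 servings and 2.701 servings → $3.43.
spinach + orange: intersection lies outside the first quadrant.
spinach + sweet potato with both targets exact would need a negative amount; discard.
bell pepper + orange with both tight: 2.368 servings and 1.566 servings → $2.87.
bell pepper + sweet potato with both tight: 2.786 servings and 1.357 servings → $2.63.
orange + sweet potato: intersection lies outside the first quadrant.
The minimum over all feasible corners is $2.63.

$2.63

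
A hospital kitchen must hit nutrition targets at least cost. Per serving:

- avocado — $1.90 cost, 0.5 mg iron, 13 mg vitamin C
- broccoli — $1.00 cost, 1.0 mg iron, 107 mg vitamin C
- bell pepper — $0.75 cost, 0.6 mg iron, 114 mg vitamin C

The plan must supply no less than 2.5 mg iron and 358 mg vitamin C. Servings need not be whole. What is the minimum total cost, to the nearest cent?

$2.77

With two linear requirements the optimum uses one or two foods; enumerate the corners.
avocado only: max(2.5/0.5, 358/13) = 27.54 servings → $52.32.
broccoli only: max(2.5/1.0, 358/107) = 3.346 servings → $3.35.
bell pepper only: max(2.5/0.6, 358/114) = 4.167 servings → $3.12.
avocado + broccoli: intersection lies outside the first quadrant.
avocado + bell pepper with both tight: 1.427 servings and 2.978 servings → $4.94.
broccoli + bell pepper with both tight: 1.41 servings and 1.817 servings → $2.77.
So the least-cost plan costs $2.77.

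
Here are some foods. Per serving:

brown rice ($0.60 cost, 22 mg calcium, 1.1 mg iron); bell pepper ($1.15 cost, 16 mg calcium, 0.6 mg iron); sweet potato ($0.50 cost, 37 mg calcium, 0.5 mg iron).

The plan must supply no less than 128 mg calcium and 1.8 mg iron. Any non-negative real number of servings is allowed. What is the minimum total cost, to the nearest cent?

$1.76

Check every corner: each single food scaled to meet both minima, and each pair solved so both constraints bind.
brown rice only: max(128/22, 1.8/1.1) = 5.818 servings → $3.49.
bell pepper only: max(128/16, 1.8/0.6) = 8 servings → $9.20.
sweet potato only: max(128/37, 1.8/0.5) = 3.6 servings → $1.80.
brown rice + bell pepper with both targets exact would need a negative amount; discard.
brown rice + sweet potato with both tight: 0.08754 servings and 3.407 servings → $1.76.
bell pepper + sweet potato with both tight: 0.1831 servings and 3.38 servings → $1.90.
So the least-cost plan costs $1.76.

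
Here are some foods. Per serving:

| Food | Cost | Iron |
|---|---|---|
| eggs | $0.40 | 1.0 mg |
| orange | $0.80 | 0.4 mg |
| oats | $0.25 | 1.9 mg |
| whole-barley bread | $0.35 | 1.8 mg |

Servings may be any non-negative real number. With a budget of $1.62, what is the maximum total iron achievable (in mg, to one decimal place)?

12.3 mg

Iron per dollar: oats 7.6, whole-barley bread 5.143, eggs 2.5, orange 0.5.
With no serving limits, spend the whole cost allowance on oats: $1.62 / $0.25 × 1.9 mg = 12.3 mg.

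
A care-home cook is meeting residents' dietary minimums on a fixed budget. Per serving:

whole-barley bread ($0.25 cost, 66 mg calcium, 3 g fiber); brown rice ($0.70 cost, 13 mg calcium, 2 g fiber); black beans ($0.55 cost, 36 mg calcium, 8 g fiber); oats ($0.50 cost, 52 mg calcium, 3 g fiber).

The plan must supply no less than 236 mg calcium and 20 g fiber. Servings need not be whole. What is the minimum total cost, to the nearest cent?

$1.50

At the optimum either one food covers both requirements or two foods hit both targets exactly; no other combination can be cheaper.
whole-barley bread only: max(236/66, 20/3) = 6.667 servings → $1.67.
brown rice only: max(236/13, 20/2) = 18.15 servings → $12.71.
black beans only: max(236/36, 20/8) = 6.556 servings → $3.61.
oats only: max(236/52, 20/3) = 6.667 servings → $3.33.
whole-barley bread + brown rice with both tight: 2.28 servings and 6.581 servings → $5.18.
whole-barley bread + black beans with both tight: 2.781 servings and 1.457 servings → $1.50.
whole-barley bread + oats: intersection lies outside the first quadrant.
brown rice + black beans with both targets exact would need a negative amount; discard.
brown rice + oats with both tight: 5.108 servings and 3.262 servings → $5.21.
black beans + oats with both tight: 1.078 servings and 3.792 servings → $2.49.
Cheapest feasible corner: $1.50.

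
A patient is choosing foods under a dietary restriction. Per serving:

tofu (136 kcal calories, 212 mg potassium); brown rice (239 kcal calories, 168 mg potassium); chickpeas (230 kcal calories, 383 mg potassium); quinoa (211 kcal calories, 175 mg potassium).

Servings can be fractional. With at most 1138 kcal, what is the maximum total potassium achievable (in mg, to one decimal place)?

1895.0 mg

Potassium per kcal: chickpeas 1.665, tofu 1.559, quinoa 0.8294, brown rice 0.7029.
With no serving limits, spend the whole calories allowance on chickpeas: 1138 kcal / 230 kcal × 383 mg = 1895.0 mg.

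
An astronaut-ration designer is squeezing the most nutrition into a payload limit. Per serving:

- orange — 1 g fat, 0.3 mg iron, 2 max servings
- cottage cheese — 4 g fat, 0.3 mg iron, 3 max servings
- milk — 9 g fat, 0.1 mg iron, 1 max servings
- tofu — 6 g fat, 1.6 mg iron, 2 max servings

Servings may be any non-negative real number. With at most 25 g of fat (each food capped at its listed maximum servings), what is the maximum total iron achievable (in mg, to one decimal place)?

Iron per g fat: orange 0.3, tofu 0.2667, cottage cheese 0.075, milk 0.01111.
Take 2 servings of orange: uses 2 g fat, +0.6 mg iron (running total 0.6 mg).
Take 2 servings of tofu: uses 12 g fat, +3.2 mg iron (running total 3.8 mg).
Take 2.75 servings of cottage cheese: uses 11 g fat, +0.8 mg iron (running total 4.6 mg).
Filling greedily by iron-per-g fat is optimal for one linear limit, giving 4.6 mg.

4.6 mg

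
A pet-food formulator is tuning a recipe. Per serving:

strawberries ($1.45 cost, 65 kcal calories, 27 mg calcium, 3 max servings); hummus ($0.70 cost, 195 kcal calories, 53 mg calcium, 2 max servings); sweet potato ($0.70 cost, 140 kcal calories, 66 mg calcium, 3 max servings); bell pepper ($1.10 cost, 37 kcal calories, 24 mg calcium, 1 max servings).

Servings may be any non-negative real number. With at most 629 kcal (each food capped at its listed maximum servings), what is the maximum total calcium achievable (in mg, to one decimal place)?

293.4 mg

Calcium per kcal: bell pepper 0.6486, sweet potato 0.4714, strawberries 0.4154, hummus 0.2718.
Take 1 serving of bell pepper: uses 37 kcal, +24.0 mg calcium (running total 24.0 mg).
Take 3 servings of sweet potato: uses 420 kcal, +198.0 mg calcium (running total 222.0 mg).
Take 2.646 servings of strawberries: uses 172 kcal, +71.4 mg calcium (running total 293.4 mg).
Filling greedily by calcium-per-kcal is optimal for one linear limit, giving 293.4 mg.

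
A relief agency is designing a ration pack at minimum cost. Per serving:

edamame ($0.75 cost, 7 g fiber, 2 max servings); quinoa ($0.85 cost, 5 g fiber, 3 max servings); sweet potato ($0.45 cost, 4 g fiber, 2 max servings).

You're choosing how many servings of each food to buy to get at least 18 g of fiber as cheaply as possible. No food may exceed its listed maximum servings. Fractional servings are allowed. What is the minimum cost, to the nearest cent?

$1.95

Cost per g of fiber: edamame $0.1071, sweet potato $0.1125, quinoa $0.1700.
Take 2 servings of edamame: +14.0 g fiber for $1.50 (total $1.50, still need 4.0 g).
Take 1 serving of sweet potato: +4.0 g fiber for $0.45 (total $1.95, still need 0.0 g).
Greedy by cheapest-per-g is optimal for a single linear constraint, so the minimum cost is $1.95.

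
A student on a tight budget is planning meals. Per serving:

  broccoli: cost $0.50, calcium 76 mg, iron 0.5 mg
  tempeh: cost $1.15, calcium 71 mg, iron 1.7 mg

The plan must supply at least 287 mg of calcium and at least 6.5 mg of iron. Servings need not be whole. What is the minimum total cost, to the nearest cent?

$4.44

The cheapest plan sits at a corner of the feasible region — with two constraints it uses at most two foods.
broccoli only: max(287/76, 6.5/0.5) = 13 servings → $6.50.
tempeh only: max(287/71, 6.5/1.7) = 4.042 servings → $4.65.
broccoli + tempeh with both tight: 0.2818 servings and 3.741 servings → $4.44.
The minimum over all feasible corners is $4.44.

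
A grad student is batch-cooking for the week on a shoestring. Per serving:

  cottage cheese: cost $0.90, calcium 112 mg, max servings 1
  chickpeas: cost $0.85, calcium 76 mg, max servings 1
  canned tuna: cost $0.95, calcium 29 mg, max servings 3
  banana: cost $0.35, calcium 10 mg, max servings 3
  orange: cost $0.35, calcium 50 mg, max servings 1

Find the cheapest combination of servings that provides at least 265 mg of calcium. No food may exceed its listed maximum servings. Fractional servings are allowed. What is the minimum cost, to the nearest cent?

Cost per mg of calcium: orange $0.0070, cottage cheese $0.0080, chickpeas $0.0112, canned tuna $0.0328, banana $0.0350.
Take 1 serving of orange: +50.0 mg calcium for $0.35 (total $0.35, still need 215.0 mg).
Take 1 serving of cottage cheese: +112.0 mg calcium for $0.90 (total $1.25, still need 103.0 mg).
Take 1 serving of chickpeas: +76.0 mg calcium for $0.85 (total $2.10, still need 27.0 mg).
Take 0.931 servings of canned tuna: +27.0 mg calcium for $0.88 (total $2.98, still need 0.0 mg).
Filling from the cheapest source first is optimal under one linear minimum: $2.98.

$2.98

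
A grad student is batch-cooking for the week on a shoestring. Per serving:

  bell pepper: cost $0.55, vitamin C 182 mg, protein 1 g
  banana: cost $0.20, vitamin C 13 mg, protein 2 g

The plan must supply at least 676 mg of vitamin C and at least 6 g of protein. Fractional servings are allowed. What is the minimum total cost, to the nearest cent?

Compare the cost at each extreme point of the feasible region.
bell pepper only: max(676/182, 6/1) = 6 servings → $3.30.
banana only: max(676/13, 6/2) = 52 servings → $10.40.
bell pepper + banana with both tight: 3.63 servings and 1.185 servings → $2.23.
So the least-cost plan costs $2.23.

$2.23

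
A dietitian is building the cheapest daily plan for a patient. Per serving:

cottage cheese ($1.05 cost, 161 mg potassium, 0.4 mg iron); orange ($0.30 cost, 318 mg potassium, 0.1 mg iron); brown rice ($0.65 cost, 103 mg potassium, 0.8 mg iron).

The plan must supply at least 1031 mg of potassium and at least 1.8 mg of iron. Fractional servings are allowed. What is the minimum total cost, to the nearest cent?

A basic optimal solution has at most two foods positive. Try each food alone and each pair with both targets met exactly.
cottage cheese only: max(1031/161, 1.8/0.4) = 6.404 servings → $6.72.
orange only: max(1031/318, 1.8/0.1) = 18 servings → $5.40.
brown rice only: max(1031/103, 1.8/0.8) = 10.01 servings → $6.51.
cottage cheese + orange with both tight: 4.224 servings and 1.104 servings → $4.77.
cottage cheese + brown rice: intersection lies outside the first quadrant.
orange + brown rice with both tight: 2.619 servings and 1.923 servings → $2.04.
The minimum over all feasible corners is $2.04.

$2.04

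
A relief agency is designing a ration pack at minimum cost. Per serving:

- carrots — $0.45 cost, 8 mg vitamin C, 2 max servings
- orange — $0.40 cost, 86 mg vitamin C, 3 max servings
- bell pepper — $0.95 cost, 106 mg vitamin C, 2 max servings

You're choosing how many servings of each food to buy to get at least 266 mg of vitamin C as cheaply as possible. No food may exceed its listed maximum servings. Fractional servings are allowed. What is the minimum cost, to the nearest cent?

$1.27

Cost per mg of vitamin C: orange $0.0047, bell pepper $0.0090, carrots $0.0563.
Take 3 servings of orange: +258.0 mg vitamin C for $1.20 (total $1.20, still need 8.0 mg).
Take 0.07547 servings of bell pepper: +8.0 mg vitamin C for $0.07 (total $1.27, still need 0.0 mg).
Greedy by cheapest-per-mg is optimal for a single linear constraint, so the minimum cost is $1.27.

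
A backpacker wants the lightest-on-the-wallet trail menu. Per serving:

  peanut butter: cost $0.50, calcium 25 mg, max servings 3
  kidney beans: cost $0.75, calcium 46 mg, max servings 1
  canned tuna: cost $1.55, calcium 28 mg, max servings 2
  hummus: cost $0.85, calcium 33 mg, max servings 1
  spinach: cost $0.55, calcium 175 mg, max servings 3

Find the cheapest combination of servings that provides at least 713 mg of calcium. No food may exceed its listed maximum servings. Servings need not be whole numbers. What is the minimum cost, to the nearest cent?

$6.63

Cost per mg of calcium: spinach $0.0031, kidney beans $0.0163, peanut butter $0.0200, hummus $0.0258, canned tuna $0.0554.
Take 3 servings of spinach: +525.0 mg calcium for $1.65 (total $1.65, still need 188.0 mg).
Take 1 serving of kidney beans: +46.0 mg calcium for $0.75 (total $2.40, still need 142.0 mg).
Take 3 servings of peanut butter: +75.0 mg calcium for $1.50 (total $3.90, still need 67.0 mg).
Take 1 serving of hummus: +33.0 mg calcium for $0.85 (total $4.75, still need 34.0 mg).
Take 1.214 servings of canned tuna: +34.0 mg calcium for $1.88 (total $6.63, still need 0.0 mg).
Filling from the cheapest source first is optimal under one linear minimum: $6.63.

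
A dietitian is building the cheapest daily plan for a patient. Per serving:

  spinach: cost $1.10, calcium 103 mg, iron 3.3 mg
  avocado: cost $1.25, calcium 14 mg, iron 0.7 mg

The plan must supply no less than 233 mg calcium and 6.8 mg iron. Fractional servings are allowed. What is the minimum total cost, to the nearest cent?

$2.49

For a min-cost LP with two ≥-constraints, a basic feasible solution has at most two positive variables.
spinach only: max(233/103, 6.8/3.3) = 2.262 servings → $2.49.
avocado only: max(233/14, 6.8/0.7) = 16.64 servings → $20.80.
spinach + avocado: intersection lies outside the first quadrant.
The minimum over all feasible corners is $2.49.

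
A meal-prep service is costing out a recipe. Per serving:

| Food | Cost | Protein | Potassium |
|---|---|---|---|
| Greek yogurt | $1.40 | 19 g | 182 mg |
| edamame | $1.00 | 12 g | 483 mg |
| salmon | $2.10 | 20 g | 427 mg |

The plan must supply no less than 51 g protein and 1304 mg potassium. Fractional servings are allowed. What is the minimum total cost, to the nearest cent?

At the optimum either one food covers both requirements or two foods hit both targets exactly; no other combination can be cheaper.
Greek yogurt only: max(51/19, 1304/182) = 7.165 servings → $10.03.
edamame only: max(51/12, 1304/483) = 4.25 servings → $4.25.
salmon only: max(51/20, 1304/427) = 3.054 servings → $6.41.
Greek yogurt + edamame with both tight: 1.285 servings and 2.216 servings → $4.01.
Greek yogurt + salmon: intersection lies outside the first quadrant.
edamame + salmon with both tight: 0.9486 servings and 1.981 servings → $5.11.
So the least-cost plan costs $4.01.

$4.01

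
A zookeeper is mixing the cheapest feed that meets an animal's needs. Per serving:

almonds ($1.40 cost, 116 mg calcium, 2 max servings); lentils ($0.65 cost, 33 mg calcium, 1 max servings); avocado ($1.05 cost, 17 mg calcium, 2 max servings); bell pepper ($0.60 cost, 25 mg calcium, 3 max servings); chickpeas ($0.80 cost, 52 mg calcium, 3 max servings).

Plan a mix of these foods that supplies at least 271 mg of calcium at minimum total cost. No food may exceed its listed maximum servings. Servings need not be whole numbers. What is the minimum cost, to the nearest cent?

Cost per mg of calcium: almonds $0.0121, chickpeas $0.0154, lentils $0.0197, bell pepper $0.0240, avocado $0.0618.
Take 2 servings of almonds: +232.0 mg calcium for $2.80 (total $2.80, still need 39.0 mg).
Take 0.75 servings of chickpeas: +39.0 mg calcium for $0.60 (total $3.40, still need 0.0 mg).
Filling from the cheapest source first is optimal under one linear minimum: $3.40.

$3.40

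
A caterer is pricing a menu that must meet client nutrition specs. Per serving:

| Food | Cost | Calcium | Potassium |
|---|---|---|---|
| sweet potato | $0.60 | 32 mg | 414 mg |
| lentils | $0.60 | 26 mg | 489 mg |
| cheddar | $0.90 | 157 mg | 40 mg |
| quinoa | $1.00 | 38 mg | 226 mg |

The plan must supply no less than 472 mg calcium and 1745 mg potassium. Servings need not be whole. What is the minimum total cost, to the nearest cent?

$4.22

Minimising a linear cost over {calcium ≥ 472, potassium ≥ 1745, servings ≥ 0} — the optimum is at a vertex, using one or two foods.
sweet potato only: max(472/32, 1745/414) = 14.75 servings → $8.85.
lentils only: max(472/26, 1745/489) = 18.15 servings → $10.89.
cheddar only: max(472/157, 1745/40) = 43.62 servings → $39.26.
quinoa only: max(472/38, 1745/226) = 12.42 servings → $12.42.
sweet potato + lentils: the both-tight solution has a negative serving — not a feasible corner.
sweet potato + cheddar with both tight: 4.003 servings and 2.19 servings → $4.37.
sweet potato + quinoa: intersection lies outside the first quadrant.
lentils + cheddar with both tight: 3.368 servings and 2.449 servings → $4.22.
lentils + quinoa: intersection lies outside the first quadrant.
cheddar + quinoa with both tight: 1.188 servings and 7.511 servings → $8.58.
The minimum over all feasible corners is $4.22.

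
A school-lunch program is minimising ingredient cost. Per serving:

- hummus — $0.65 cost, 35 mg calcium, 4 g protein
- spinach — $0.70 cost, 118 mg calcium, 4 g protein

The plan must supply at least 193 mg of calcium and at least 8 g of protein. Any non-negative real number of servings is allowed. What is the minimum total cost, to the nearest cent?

With two linear requirements the optimum uses one or two foods; enumerate the corners.
hummus only: max(193/35, 8/4) = 5.514 servings → $3.58.
spinach only: max(193/118, 8/4) = 2 servings → $1.40.
hummus + spinach with both tight: 0.5181 servings and 1.482 servings → $1.37.
So the least-cost plan costs $1.37.

$1.37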